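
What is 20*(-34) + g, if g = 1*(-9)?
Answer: -689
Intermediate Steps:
g = -9
20*(-34) + g = 20*(-34) - 9 = -680 - 9 = -689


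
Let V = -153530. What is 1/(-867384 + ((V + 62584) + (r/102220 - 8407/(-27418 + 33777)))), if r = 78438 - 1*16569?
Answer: -650016980/622931238381969 ≈ -1.0435e-6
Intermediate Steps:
r = 61869 (r = 78438 - 16569 = 61869)
1/(-867384 + ((V + 62584) + (r/102220 - 8407/(-27418 + 33777)))) = 1/(-867384 + ((-153530 + 62584) + (61869/102220 - 8407/(-27418 + 33777)))) = 1/(-867384 + (-90946 + (61869*(1/102220) - 8407/6359))) = 1/(-867384 + (-90946 + (61869/102220 - 8407*1/6359))) = 1/(-867384 + (-90946 + (61869/102220 - 8407/6359))) = 1/(-867384 + (-90946 - 465938569/650016980)) = 1/(-867384 - 59116910201649/650016980) = 1/(-622931238381969/650016980) = -650016980/622931238381969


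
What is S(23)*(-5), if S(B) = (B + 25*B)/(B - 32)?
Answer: 2990/9 ≈ 332.22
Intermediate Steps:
S(B) = 26*B/(-32 + B) (S(B) = (26*B)/(-32 + B) = 26*B/(-32 + B))
S(23)*(-5) = (26*23/(-32 + 23))*(-5) = (26*23/(-9))*(-5) = (26*23*(-⅑))*(-5) = -598/9*(-5) = 2990/9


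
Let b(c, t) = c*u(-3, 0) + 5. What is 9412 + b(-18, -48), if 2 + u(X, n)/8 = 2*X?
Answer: 10569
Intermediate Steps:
u(X, n) = -16 + 16*X (u(X, n) = -16 + 8*(2*X) = -16 + 16*X)
b(c, t) = 5 - 64*c (b(c, t) = c*(-16 + 16*(-3)) + 5 = c*(-16 - 48) + 5 = c*(-64) + 5 = -64*c + 5 = 5 - 64*c)
9412 + b(-18, -48) = 9412 + (5 - 64*(-18)) = 9412 + (5 + 1152) = 9412 + 1157 = 10569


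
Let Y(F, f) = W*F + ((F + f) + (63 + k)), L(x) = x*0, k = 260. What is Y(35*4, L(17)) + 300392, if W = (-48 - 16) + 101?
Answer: 306035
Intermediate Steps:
L(x) = 0
W = 37 (W = -64 + 101 = 37)
Y(F, f) = 323 + f + 38*F (Y(F, f) = 37*F + ((F + f) + (63 + 260)) = 37*F + ((F + f) + 323) = 37*F + (323 + F + f) = 323 + f + 38*F)
Y(35*4, L(17)) + 300392 = (323 + 0 + 38*(35*4)) + 300392 = (323 + 0 + 38*140) + 300392 = (323 + 0 + 5320) + 300392 = 5643 + 300392 = 306035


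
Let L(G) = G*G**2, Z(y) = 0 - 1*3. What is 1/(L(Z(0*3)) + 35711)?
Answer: 1/35684 ≈ 2.8024e-5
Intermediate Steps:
Z(y) = -3 (Z(y) = 0 - 3 = -3)
L(G) = G**3
1/(L(Z(0*3)) + 35711) = 1/((-3)**3 + 35711) = 1/(-27 + 35711) = 1/35684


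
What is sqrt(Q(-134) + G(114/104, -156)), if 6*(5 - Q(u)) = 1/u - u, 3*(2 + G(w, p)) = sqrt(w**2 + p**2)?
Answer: sqrt(-58664463 + 58357*sqrt(7311977))/1742 ≈ 5.7157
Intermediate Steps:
G(w, p) = -2 + sqrt(p**2 + w**2)/3 (G(w, p) = -2 + sqrt(w**2 + p**2)/3 = -2 + sqrt(p**2 + w**2)/3)
Q(u) = 5 - 1/(6*u) + u/6 (Q(u) = 5 - (1/u - u)/6 = 5 + (-1/(6*u) + u/6) = 5 - 1/(6*u) + u/6)
sqrt(Q(-134) + G(114/104, -156)) = sqrt((1/6)*(-1 - 134*(30 - 134))/(-134) + (-2 + sqrt((-156)**2 + (114/104)**2)/3)) = sqrt((1/6)*(-1/134)*(-1 - 134*(-104)) + (-2 + sqrt(24336 + (114*(1/104))**2)/3)) = sqrt((1/6)*(-1/134)*(-1 + 13936) + (-2 + sqrt(24336 + (57/52)**2)/3)) = sqrt((1/6)*(-1/134)*13935 + (-2 + sqrt(24336 + 3249/2704)/3)) = sqrt(-4645/268 + (-2 + sqrt(65807793/2704)/3)) = sqrt(-4645/268 + (-2 + (3*sqrt(7311977)/52)/3)) = sqrt(-4645/268 + (-2 + sqrt(7311977)/52)) = sqrt(-5181/268 + sqrt(7311977)/52)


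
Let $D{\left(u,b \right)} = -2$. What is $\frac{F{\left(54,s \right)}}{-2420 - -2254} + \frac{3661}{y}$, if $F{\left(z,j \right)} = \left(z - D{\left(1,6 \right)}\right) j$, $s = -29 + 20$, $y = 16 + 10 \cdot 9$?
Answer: $\frac{330575}{8798} \approx 37.574$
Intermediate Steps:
$y = 106$ ($y = 16 + 90 = 106$)
$s = -9$
$F{\left(z,j \right)} = j \left(2 + z\right)$ ($F{\left(z,j \right)} = \left(z - -2\right) j = \left(z + 2\right) j = \left(2 + z\right) j = j \left(2 + z\right)$)
$\frac{F{\left(54,s \right)}}{-2420 - -2254} + \frac{3661}{y} = \frac{\left(-9\right) \left(2 + 54\right)}{-2420 - -2254} + \frac{3661}{106} = \frac{\left(-9\right) 56}{-2420 + 2254} + 3661 \cdot \frac{1}{106} = - \frac{504}{-166} + \frac{3661}{106} = \left(-504\right) \left(- \frac{1}{166}\right) + \frac{3661}{106} = \frac{252}{83} + \frac{3661}{106} = \frac{330575}{8798}$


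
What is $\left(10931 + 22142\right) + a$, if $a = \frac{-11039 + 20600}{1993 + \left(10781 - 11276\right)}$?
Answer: $\frac{49552915}{1498} \approx 33079.0$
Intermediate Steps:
$a = \frac{9561}{1498}$ ($a = \frac{9561}{1993 + \left(10781 - 11276\right)} = \frac{9561}{1993 - 495} = \frac{9561}{1498} \approx 6.3825$)
$\left(10931 + 22142\right) + a = \left(10931 + 22142\right) + \frac{9561}{1498} = 33073 + \frac{9561}{1498} = \frac{49552915}{1498}$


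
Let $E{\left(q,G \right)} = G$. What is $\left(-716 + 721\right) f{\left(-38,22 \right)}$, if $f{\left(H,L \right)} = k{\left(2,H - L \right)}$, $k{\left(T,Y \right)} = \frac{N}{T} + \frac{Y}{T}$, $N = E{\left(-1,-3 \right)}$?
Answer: $- \frac{315}{2} \approx -157.5$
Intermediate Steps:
$N = -3$
$k{\left(T,Y \right)} = - \frac{3}{T} + \frac{Y}{T}$
$f{\left(H,L \right)} = - \frac{3}{2} + \frac{H}{2} - \frac{L}{2}$ ($f{\left(H,L \right)} = \frac{-3 + \left(H - L\right)}{2} = \frac{-3 + H - L}{2} = - \frac{3}{2} + \frac{H}{2} - \frac{L}{2}$)
$\left(-716 + 721\right) f{\left(-38,22 \right)} = \left(-716 + 721\right) \left(- \frac{3}{2} + \frac{1}{2} \left(-38\right) - 11\right) = 5 \left(- \frac{3}{2} - 19 - 11\right) = 5 \left(- \frac{63}{2}\right) = - \frac{315}{2}$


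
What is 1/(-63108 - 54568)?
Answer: -1/117676 ≈ -8.4979e-6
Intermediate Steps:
1/(-63108 - 54568) = 1/(-117676) = -1/117676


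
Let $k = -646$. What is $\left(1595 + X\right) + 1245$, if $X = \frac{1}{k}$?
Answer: $\frac{1834639}{646} \approx 2840.0$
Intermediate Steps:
$X = - \frac{1}{646}$ ($X = \frac{1}{-646} = - \frac{1}{646} \approx -0.001548$)
$\left(1595 + X\right) + 1245 = \left(1595 - \frac{1}{646}\right) + 1245 = \frac{1030369}{646} + 1245 = \frac{1834639}{646}$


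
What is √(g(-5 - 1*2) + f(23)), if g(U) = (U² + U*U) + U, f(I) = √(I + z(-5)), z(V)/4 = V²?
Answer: √(91 + √123) ≈ 10.104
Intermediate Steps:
z(V) = 4*V²
f(I) = √(100 + I) (f(I) = √(I + 4*(-5)²) = √(I + 4*25) = √(I + 100) = √(100 + I))
g(U) = U + 2*U² (g(U) = (U² + U²) + U = 2*U² + U = U + 2*U²)
√(g(-5 - 1*2) + f(23)) = √((-5 - 1*2)*(1 + 2*(-5 - 1*2)) + √(100 + 23)) = √((-5 - 2)*(1 + 2*(-5 - 2)) + √123) = √(-7*(1 + 2*(-7)) + √123) = √(-7*(1 - 14) + √123) = √(-7*(-13) + √123) = √(91 + √123)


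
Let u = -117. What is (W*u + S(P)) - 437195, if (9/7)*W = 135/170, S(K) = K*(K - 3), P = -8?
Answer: -14864095/34 ≈ -4.3718e+5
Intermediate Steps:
S(K) = K*(-3 + K)
W = 21/34 (W = 7*(135/170)/9 = 7*(135*(1/170))/9 = (7/9)*(27/34) = 21/34 ≈ 0.61765)
(W*u + S(P)) - 437195 = ((21/34)*(-117) - 8*(-3 - 8)) - 437195 = (-2457/34 - 8*(-11)) - 437195 = (-2457/34 + 88) - 437195 = 535/34 - 437195 = -14864095/34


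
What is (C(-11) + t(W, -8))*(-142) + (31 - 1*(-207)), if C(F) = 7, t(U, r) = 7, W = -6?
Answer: -1750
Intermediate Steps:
(C(-11) + t(W, -8))*(-142) + (31 - 1*(-207)) = (7 + 7)*(-142) + (31 - 1*(-207)) = 14*(-142) + (31 + 207) = -1988 + 238 = -1750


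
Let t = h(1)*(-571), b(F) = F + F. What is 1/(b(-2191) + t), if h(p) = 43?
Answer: -1/28935 ≈ -3.4560e-5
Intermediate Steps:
b(F) = 2*F
t = -24553 (t = 43*(-571) = -24553)
1/(b(-2191) + t) = 1/(2*(-2191) - 24553) = 1/(-4382 - 24553) = 1/(-28935) = -1/28935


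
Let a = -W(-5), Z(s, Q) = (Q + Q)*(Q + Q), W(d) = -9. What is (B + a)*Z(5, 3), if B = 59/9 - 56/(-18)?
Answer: 672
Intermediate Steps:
Z(s, Q) = 4*Q² (Z(s, Q) = (2*Q)*(2*Q) = 4*Q²)
a = 9 (a = -1*(-9) = 9)
B = 29/3 (B = 59*(⅑) - 56*(-1/18) = 59/9 + 28/9 = 29/3 ≈ 9.6667)
(B + a)*Z(5, 3) = (29/3 + 9)*(4*3²) = 56*(4*9)/3 = (56/3)*36 = 672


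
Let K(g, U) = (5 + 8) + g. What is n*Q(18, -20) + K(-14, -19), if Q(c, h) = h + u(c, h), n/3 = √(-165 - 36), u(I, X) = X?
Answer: -1 - 120*I*√201 ≈ -1.0 - 1701.3*I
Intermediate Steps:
n = 3*I*√201 (n = 3*√(-165 - 36) = 3*√(-201) = 3*(I*√201) = 3*I*√201 ≈ 42.532*I)
Q(c, h) = 2*h (Q(c, h) = h + h = 2*h)
K(g, U) = 13 + g
n*Q(18, -20) + K(-14, -19) = (3*I*√201)*(2*(-20)) + (13 - 14) = (3*I*√201)*(-40) - 1 = -120*I*√201 - 1 = -1 - 120*I*√201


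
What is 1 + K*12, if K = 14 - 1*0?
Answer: 169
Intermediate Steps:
K = 14 (K = 14 + 0 = 14)
1 + K*12 = 1 + 14*12 = 1 + 168 = 169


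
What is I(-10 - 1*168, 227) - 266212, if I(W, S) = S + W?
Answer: -266163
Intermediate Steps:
I(-10 - 1*168, 227) - 266212 = (227 + (-10 - 1*168)) - 266212 = (227 + (-10 - 168)) - 266212 = (227 - 178) - 266212 = 49 - 266212 = -266163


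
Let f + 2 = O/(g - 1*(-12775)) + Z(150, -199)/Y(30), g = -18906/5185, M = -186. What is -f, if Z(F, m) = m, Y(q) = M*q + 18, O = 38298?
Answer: -381027174235/368312686578 ≈ -1.0345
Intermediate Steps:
g = -18906/5185 (g = -18906*1/5185 = -18906/5185 ≈ -3.6463)
Y(q) = 18 - 186*q (Y(q) = -186*q + 18 = 18 - 186*q)
f = 381027174235/368312686578 (f = -2 + (38298/(-18906/5185 - 1*(-12775)) - 199/(18 - 186*30)) = -2 + (38298/(-18906/5185 + 12775) - 199/(18 - 5580)) = -2 + (38298/(66219469/5185) - 199/(-5562)) = -2 + (38298*(5185/66219469) - 199*(-1/5562)) = -2 + (198575130/66219469 + 199/5562) = -2 + 1117652547391/368312686578 = 381027174235/368312686578 ≈ 1.0345)
-f = -1*381027174235/368312686578 = -381027174235/368312686578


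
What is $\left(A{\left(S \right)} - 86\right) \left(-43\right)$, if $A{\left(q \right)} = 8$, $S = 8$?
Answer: $3354$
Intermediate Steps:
$\left(A{\left(S \right)} - 86\right) \left(-43\right) = \left(8 - 86\right) \left(-43\right) = \left(-78\right) \left(-43\right) = 3354$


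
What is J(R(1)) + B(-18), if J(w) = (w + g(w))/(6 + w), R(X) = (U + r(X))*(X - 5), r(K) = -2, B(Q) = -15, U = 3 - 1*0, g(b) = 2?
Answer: -16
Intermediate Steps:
U = 3 (U = 3 + 0 = 3)
R(X) = -5 + X (R(X) = (3 - 2)*(X - 5) = 1*(-5 + X) = -5 + X)
J(w) = (2 + w)/(6 + w) (J(w) = (w + 2)/(6 + w) = (2 + w)/(6 + w))
J(R(1)) + B(-18) = (2 + (-5 + 1))/(6 + (-5 + 1)) - 15 = (2 - 4)/(6 - 4) - 15 = -2/2 - 15 = (1/2)*(-2) - 15 = -1 - 15 = -16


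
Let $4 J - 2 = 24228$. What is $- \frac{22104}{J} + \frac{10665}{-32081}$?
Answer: $- \frac{1547443323}{388661315} \approx -3.9815$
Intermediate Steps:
$J = \frac{12115}{2}$ ($J = \frac{1}{2} + \frac{1}{4} \cdot 24228 = \frac{1}{2} + 6057 = \frac{12115}{2} \approx 6057.5$)
$- \frac{22104}{J} + \frac{10665}{-32081} = - \frac{22104}{\frac{12115}{2}} + \frac{10665}{-32081} = \left(-22104\right) \frac{2}{12115} + 10665 \left(- \frac{1}{32081}\right) = - \frac{44208}{12115} - \frac{10665}{32081} = - \frac{1547443323}{388661315}$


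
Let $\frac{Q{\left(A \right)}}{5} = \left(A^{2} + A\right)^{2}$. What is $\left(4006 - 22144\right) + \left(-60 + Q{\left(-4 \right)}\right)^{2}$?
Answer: $417462$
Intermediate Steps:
$Q{\left(A \right)} = 5 \left(A + A^{2}\right)^{2}$ ($Q{\left(A \right)} = 5 \left(A^{2} + A\right)^{2} = 5 \left(A + A^{2}\right)^{2}$)
$\left(4006 - 22144\right) + \left(-60 + Q{\left(-4 \right)}\right)^{2} = \left(4006 - 22144\right) + \left(-60 + 5 \left(-4\right)^{2} \left(1 - 4\right)^{2}\right)^{2} = -18138 + \left(-60 + 5 \cdot 16 \left(-3\right)^{2}\right)^{2} = -18138 + \left(-60 + 5 \cdot 16 \cdot 9\right)^{2} = -18138 + \left(-60 + 720\right)^{2} = -18138 + 660^{2} = -18138 + 435600 = 417462$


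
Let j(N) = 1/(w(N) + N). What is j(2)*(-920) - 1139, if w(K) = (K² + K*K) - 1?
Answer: -11171/9 ≈ -1241.2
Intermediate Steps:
w(K) = -1 + 2*K² (w(K) = (K² + K²) - 1 = 2*K² - 1 = -1 + 2*K²)
j(N) = 1/(-1 + N + 2*N²) (j(N) = 1/((-1 + 2*N²) + N) = 1/(-1 + N + 2*N²))
j(2)*(-920) - 1139 = -920/(-1 + 2 + 2*2²) - 1139 = -920/(-1 + 2 + 2*4) - 1139 = -920/(-1 + 2 + 8) - 1139 = -920/9 - 1139 = -11171/9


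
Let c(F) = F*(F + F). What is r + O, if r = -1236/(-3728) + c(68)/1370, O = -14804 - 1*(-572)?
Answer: -9081472207/638420 ≈ -14225.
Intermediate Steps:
O = -14232 (O = -14804 + 572 = -14232)
c(F) = 2*F² (c(F) = F*(2*F) = 2*F²)
r = 4521233/638420 (r = -1236/(-3728) + (2*68²)/1370 = -1236*(-1/3728) + (2*4624)*(1/1370) = 309/932 + 9248*(1/1370) = 309/932 + 4624/685 = 4521233/638420 ≈ 7.0819)
r + O = 4521233/638420 - 14232 = -9081472207/638420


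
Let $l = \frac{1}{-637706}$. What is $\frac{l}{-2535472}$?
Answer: $\frac{1}{1616885707232} \approx 6.1847 \cdot 10^{-13}$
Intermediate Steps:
$l = - \frac{1}{637706} \approx -1.5681 \cdot 10^{-6}$
$\frac{l}{-2535472} = - \frac{1}{637706 \left(-2535472\right)} = \left(- \frac{1}{637706}\right) \left(- \frac{1}{2535472}\right) = \frac{1}{1616885707232}$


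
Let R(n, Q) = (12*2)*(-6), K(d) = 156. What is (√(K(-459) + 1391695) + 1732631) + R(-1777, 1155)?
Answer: 1732487 + √1391851 ≈ 1.7337e+6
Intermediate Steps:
R(n, Q) = -144 (R(n, Q) = 24*(-6) = -144)
(√(K(-459) + 1391695) + 1732631) + R(-1777, 1155) = (√(156 + 1391695) + 1732631) - 144 = (√1391851 + 1732631) - 144 = (1732631 + √1391851) - 144 = 1732487 + √1391851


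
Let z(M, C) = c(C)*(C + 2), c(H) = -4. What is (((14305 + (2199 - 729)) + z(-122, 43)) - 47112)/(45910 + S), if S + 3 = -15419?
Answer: -31517/30488 ≈ -1.0338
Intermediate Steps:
S = -15422 (S = -3 - 15419 = -15422)
z(M, C) = -8 - 4*C (z(M, C) = -4*(C + 2) = -4*(2 + C) = -8 - 4*C)
(((14305 + (2199 - 729)) + z(-122, 43)) - 47112)/(45910 + S) = (((14305 + (2199 - 729)) + (-8 - 4*43)) - 47112)/(45910 - 15422) = (((14305 + 1470) + (-8 - 172)) - 47112)/30488 = ((15775 - 180) - 47112)*(1/30488) = (15595 - 47112)*(1/30488) = -31517*1/30488 = -31517/30488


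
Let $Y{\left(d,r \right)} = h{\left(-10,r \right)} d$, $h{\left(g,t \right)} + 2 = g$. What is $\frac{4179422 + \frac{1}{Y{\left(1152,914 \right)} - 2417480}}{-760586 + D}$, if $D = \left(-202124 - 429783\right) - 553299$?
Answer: $- \frac{10161445426287}{4730811872768} \approx -2.1479$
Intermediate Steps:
$h{\left(g,t \right)} = -2 + g$
$D = -1185206$ ($D = -631907 - 553299 = -1185206$)
$Y{\left(d,r \right)} = - 12 d$ ($Y{\left(d,r \right)} = \left(-2 - 10\right) d = - 12 d$)
$\frac{4179422 + \frac{1}{Y{\left(1152,914 \right)} - 2417480}}{-760586 + D} = \frac{4179422 + \frac{1}{\left(-12\right) 1152 - 2417480}}{-760586 - 1185206} = \frac{4179422 + \frac{1}{-13824 - 2417480}}{-1945792} = \left(4179422 + \frac{1}{-2431304}\right) \left(- \frac{1}{1945792}\right) = \left(4179422 - \frac{1}{2431304}\right) \left(- \frac{1}{1945792}\right) = \frac{10161445426287}{2431304} \left(- \frac{1}{1945792}\right) = - \frac{10161445426287}{4730811872768}$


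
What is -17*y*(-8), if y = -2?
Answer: -272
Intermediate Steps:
-17*y*(-8) = -17*(-2)*(-8) = 34*(-8) = -272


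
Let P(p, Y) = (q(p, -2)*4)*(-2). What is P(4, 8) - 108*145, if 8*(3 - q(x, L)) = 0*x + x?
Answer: -15680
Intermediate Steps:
q(x, L) = 3 - x/8 (q(x, L) = 3 - (0*x + x)/8 = 3 - (0 + x)/8 = 3 - x/8)
P(p, Y) = -24 + p (P(p, Y) = ((3 - p/8)*4)*(-2) = (12 - p/2)*(-2) = -24 + p)
P(4, 8) - 108*145 = (-24 + 4) - 108*145 = -20 - 15660 = -15680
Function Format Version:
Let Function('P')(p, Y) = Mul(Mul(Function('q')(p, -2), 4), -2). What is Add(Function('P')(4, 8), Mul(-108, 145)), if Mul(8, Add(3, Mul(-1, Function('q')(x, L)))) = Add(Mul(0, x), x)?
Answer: -15680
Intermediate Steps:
Function('q')(x, L) = Add(3, Mul(Rational(-1, 8), x)) (Function('q')(x, L) = Add(3, Mul(Rational(-1, 8), Add(Mul(0, x), x))) = Add(3, Mul(Rational(-1, 8), Add(0, x))) = Add(3, Mul(Rational(-1, 8), x)))
Function('P')(p, Y) = Add(-24, p) (Function('P')(p, Y) = Mul(Mul(Add(3, Mul(Rational(-1, 8), p)), 4), -2) = Mul(Add(12, Mul(Rational(-1, 2), p)), -2) = Add(-24, p))
Add(Function('P')(4, 8), Mul(-108, 145)) = Add(Add(-24, 4), Mul(-108, 145)) = Add(-20, -15660) = -15680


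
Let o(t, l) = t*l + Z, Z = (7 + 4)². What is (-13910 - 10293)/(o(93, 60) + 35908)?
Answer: -24203/41609 ≈ -0.58168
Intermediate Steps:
Z = 121 (Z = 11² = 121)
o(t, l) = 121 + l*t (o(t, l) = t*l + 121 = l*t + 121 = 121 + l*t)
(-13910 - 10293)/(o(93, 60) + 35908) = (-13910 - 10293)/((121 + 60*93) + 35908) = -24203/((121 + 5580) + 35908) = -24203/(5701 + 35908) = -24203/41609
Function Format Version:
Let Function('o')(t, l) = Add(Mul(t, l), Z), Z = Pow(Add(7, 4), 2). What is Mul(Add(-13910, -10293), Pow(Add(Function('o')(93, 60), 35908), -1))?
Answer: Rational(-24203, 41609) ≈ -0.58168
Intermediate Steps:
Z = 121 (Z = Pow(11, 2) = 121)
Function('o')(t, l) = Add(121, Mul(l, t)) (Function('o')(t, l) = Add(Mul(t, l), 121) = Add(Mul(l, t), 121) = Add(121, Mul(l, t)))
Mul(Add(-13910, -10293), Pow(Add(Function('o')(93, 60), 35908), -1)) = Mul(Add(-13910, -10293), Pow(Add(Add(121, Mul(60, 93)), 35908), -1)) = Mul(-24203, Pow(Add(Add(121, 5580), 35908), -1)) = Mul(-24203, Pow(Add(5701, 35908), -1)) = Mul(-24203, Pow(41609, -1)) = Mul(-24203, Rational(1, 41609)) = Rational(-24203, 41609)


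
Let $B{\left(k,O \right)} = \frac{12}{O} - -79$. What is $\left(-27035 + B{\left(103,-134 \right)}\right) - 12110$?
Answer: $- \frac{2617428}{67} \approx -39066.0$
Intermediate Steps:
$B{\left(k,O \right)} = 79 + \frac{12}{O}$ ($B{\left(k,O \right)} = \frac{12}{O} + 79 = 79 + \frac{12}{O}$)
$\left(-27035 + B{\left(103,-134 \right)}\right) - 12110 = \left(-27035 + \left(79 + \frac{12}{-134}\right)\right) - 12110 = \left(-27035 + \left(79 + 12 \left(- \frac{1}{134}\right)\right)\right) - 12110 = \left(-27035 + \left(79 - \frac{6}{67}\right)\right) - 12110 = \left(-27035 + \frac{5287}{67}\right) - 12110 = - \frac{1806058}{67} - 12110 = - \frac{2617428}{67}$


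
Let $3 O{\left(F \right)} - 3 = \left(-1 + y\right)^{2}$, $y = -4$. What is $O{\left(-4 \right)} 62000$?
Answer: $\frac{1736000}{3} \approx 5.7867 \cdot 10^{5}$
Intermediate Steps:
$O{\left(F \right)} = \frac{28}{3}$ ($O{\left(F \right)} = 1 + \frac{\left(-1 - 4\right)^{2}}{3} = 1 + \frac{\left(-5\right)^{2}}{3} = 1 + \frac{1}{3} \cdot 25 = 1 + \frac{25}{3} = \frac{28}{3}$)
$O{\left(-4 \right)} 62000 = \frac{28}{3} \cdot 62000 = \frac{1736000}{3}$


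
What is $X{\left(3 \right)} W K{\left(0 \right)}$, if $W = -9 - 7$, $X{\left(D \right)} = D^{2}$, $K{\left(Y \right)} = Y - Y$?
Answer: $0$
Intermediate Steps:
$K{\left(Y \right)} = 0$
$W = -16$ ($W = -9 - 7 = -16$)
$X{\left(3 \right)} W K{\left(0 \right)} = 3^{2} \left(-16\right) 0 = 9 \left(-16\right) 0 = \left(-144\right) 0 = 0$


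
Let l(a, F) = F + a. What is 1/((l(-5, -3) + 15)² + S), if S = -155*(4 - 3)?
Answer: -1/106 ≈ -0.0094340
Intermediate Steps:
S = -155 (S = -155*1 = -155)
1/((l(-5, -3) + 15)² + S) = 1/(((-3 - 5) + 15)² - 155) = 1/((-8 + 15)² - 155) = 1/(7² - 155) = 1/(49 - 155) = 1/(-106) = -1/106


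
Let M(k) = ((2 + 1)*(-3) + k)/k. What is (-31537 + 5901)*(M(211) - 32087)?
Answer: 173559693580/211 ≈ 8.2256e+8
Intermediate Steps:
M(k) = (-9 + k)/k (M(k) = (3*(-3) + k)/k = (-9 + k)/k)
(-31537 + 5901)*(M(211) - 32087) = (-31537 + 5901)*((-9 + 211)/211 - 32087) = -25636*((1/211)*202 - 32087) = -25636*(202/211 - 32087) = -25636*(-6770155/211) = 173559693580/211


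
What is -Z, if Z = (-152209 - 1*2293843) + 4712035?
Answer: -2265983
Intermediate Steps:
Z = 2265983 (Z = (-152209 - 2293843) + 4712035 = -2446052 + 4712035 = 2265983)
-Z = -1*2265983 = -2265983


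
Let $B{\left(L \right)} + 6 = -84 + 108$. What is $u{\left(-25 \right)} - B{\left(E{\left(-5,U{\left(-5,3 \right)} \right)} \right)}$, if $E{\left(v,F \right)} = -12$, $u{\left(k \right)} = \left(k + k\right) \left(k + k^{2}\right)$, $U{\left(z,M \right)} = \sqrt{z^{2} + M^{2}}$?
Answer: $-30018$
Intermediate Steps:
$U{\left(z,M \right)} = \sqrt{M^{2} + z^{2}}$
$u{\left(k \right)} = 2 k \left(k + k^{2}\right)$
$B{\left(L \right)} = 18$ ($B{\left(L \right)} = -6 + \left(-84 + 108\right) = -6 + 24 = 18$)
$u{\left(-25 \right)} - B{\left(E{\left(-5,U{\left(-5,3 \right)} \right)} \right)} = 2 \left(-25\right)^{2} \left(1 - 25\right) - 18 = 2 \cdot 625 \left(-24\right) - 18 = -30000 - 18 = -30018$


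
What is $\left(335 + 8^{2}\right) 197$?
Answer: $78603$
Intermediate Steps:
$\left(335 + 8^{2}\right) 197 = \left(335 + 64\right) 197 = 399 \cdot 197 = 78603$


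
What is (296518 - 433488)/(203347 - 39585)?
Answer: -68485/81881 ≈ -0.83640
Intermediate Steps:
(296518 - 433488)/(203347 - 39585) = -136970/163762 = -136970*1/163762 = -68485/81881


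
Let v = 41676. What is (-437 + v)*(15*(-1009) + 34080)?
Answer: 781272855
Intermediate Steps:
(-437 + v)*(15*(-1009) + 34080) = (-437 + 41676)*(15*(-1009) + 34080) = 41239*(-15135 + 34080) = 41239*18945 = 781272855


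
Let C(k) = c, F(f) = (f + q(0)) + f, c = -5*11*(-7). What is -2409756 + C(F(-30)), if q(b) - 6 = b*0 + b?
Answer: -2409371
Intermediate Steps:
q(b) = 6 + b (q(b) = 6 + (b*0 + b) = 6 + (0 + b) = 6 + b)
c = 385 (c = -55*(-7) = 385)
F(f) = 6 + 2*f (F(f) = (f + (6 + 0)) + f = (f + 6) + f = (6 + f) + f = 6 + 2*f)
C(k) = 385
-2409756 + C(F(-30)) = -2409756 + 385 = -2409371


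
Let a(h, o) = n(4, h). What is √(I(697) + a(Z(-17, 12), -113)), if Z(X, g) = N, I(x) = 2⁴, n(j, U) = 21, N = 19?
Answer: √37 ≈ 6.0828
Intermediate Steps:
I(x) = 16
Z(X, g) = 19
a(h, o) = 21
√(I(697) + a(Z(-17, 12), -113)) = √(16 + 21) = √37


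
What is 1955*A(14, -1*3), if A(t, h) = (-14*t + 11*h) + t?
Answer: -420325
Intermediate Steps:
A(t, h) = -13*t + 11*h
1955*A(14, -1*3) = 1955*(-13*14 + 11*(-1*3)) = 1955*(-182 + 11*(-3)) = 1955*(-182 - 33) = 1955*(-215) = -420325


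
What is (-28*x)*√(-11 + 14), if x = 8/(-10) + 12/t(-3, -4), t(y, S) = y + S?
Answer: 352*√3/5 ≈ 121.94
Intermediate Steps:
t(y, S) = S + y
x = -88/35 (x = 8/(-10) + 12/(-4 - 3) = 8*(-⅒) + 12/(-7) = -⅘ + 12*(-⅐) = -⅘ - 12/7 = -88/35 ≈ -2.5143)
(-28*x)*√(-11 + 14) = (-28*(-88/35))*√(-11 + 14) = 352*√3/5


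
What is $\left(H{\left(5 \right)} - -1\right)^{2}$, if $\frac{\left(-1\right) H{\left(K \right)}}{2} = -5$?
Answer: $121$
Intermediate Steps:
$H{\left(K \right)} = 10$ ($H{\left(K \right)} = \left(-2\right) \left(-5\right) = 10$)
$\left(H{\left(5 \right)} - -1\right)^{2} = \left(10 - -1\right)^{2} = \left(10 + \left(-2 + 3\right)\right)^{2} = \left(10 + 1\right)^{2} = 11^{2} = 121$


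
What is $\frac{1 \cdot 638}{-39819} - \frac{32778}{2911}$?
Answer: $- \frac{1307044400}{115913109} \approx -11.276$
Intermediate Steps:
$\frac{1 \cdot 638}{-39819} - \frac{32778}{2911} = 638 \left(- \frac{1}{39819}\right) - \frac{32778}{2911} = - \frac{638}{39819} - \frac{32778}{2911} = - \frac{1307044400}{115913109}$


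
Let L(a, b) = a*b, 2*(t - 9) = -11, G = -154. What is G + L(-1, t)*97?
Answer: -987/2 ≈ -493.50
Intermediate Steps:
t = 7/2 (t = 9 + (½)*(-11) = 9 - 11/2 = 7/2 ≈ 3.5000)
G + L(-1, t)*97 = -154 - 1*7/2*97 = -154 - 7/2*97 = -154 - 679/2 = -987/2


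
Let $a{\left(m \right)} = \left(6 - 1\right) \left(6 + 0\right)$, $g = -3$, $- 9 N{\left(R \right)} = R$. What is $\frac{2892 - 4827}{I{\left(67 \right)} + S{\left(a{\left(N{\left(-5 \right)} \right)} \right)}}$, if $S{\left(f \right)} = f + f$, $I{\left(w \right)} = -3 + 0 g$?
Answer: $- \frac{645}{19} \approx -33.947$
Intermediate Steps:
$N{\left(R \right)} = - \frac{R}{9}$
$a{\left(m \right)} = 30$ ($a{\left(m \right)} = 5 \cdot 6 = 30$)
$I{\left(w \right)} = -3$ ($I{\left(w \right)} = -3 + 0 \left(-3\right) = -3 + 0 = -3$)
$S{\left(f \right)} = 2 f$
$\frac{2892 - 4827}{I{\left(67 \right)} + S{\left(a{\left(N{\left(-5 \right)} \right)} \right)}} = \frac{2892 - 4827}{-3 + 2 \cdot 30} = - \frac{1935}{-3 + 60} = - \frac{1935}{57} = \left(-1935\right) \frac{1}{57} = - \frac{645}{19}$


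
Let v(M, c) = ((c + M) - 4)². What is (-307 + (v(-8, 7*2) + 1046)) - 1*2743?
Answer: -2000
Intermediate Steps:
v(M, c) = (-4 + M + c)² (v(M, c) = ((M + c) - 4)² = (-4 + M + c)²)
(-307 + (v(-8, 7*2) + 1046)) - 1*2743 = (-307 + ((-4 - 8 + 7*2)² + 1046)) - 1*2743 = (-307 + ((-4 - 8 + 14)² + 1046)) - 2743 = (-307 + (2² + 1046)) - 2743 = (-307 + (4 + 1046)) - 2743 = (-307 + 1050) - 2743 = 743 - 2743 = -2000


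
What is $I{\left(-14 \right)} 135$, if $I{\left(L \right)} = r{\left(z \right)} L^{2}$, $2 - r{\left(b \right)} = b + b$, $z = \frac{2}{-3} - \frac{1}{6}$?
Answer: $97020$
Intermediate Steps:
$z = - \frac{5}{6}$ ($z = 2 \left(- \frac{1}{3}\right) - \frac{1}{6} = - \frac{2}{3} - \frac{1}{6} = - \frac{5}{6} \approx -0.83333$)
$r{\left(b \right)} = 2 - 2 b$ ($r{\left(b \right)} = 2 - \left(b + b\right) = 2 - 2 b$)
$I{\left(L \right)} = \frac{11 L^{2}}{3}$ ($I{\left(L \right)} = \left(2 - - \frac{5}{3}\right) L^{2} = \left(2 + \frac{5}{3}\right) L^{2} = \frac{11 L^{2}}{3}$)
$I{\left(-14 \right)} 135 = \frac{11 \left(-14\right)^{2}}{3} \cdot 135 = \frac{11}{3} \cdot 196 \cdot 135 = \frac{2156}{3} \cdot 135 = 97020$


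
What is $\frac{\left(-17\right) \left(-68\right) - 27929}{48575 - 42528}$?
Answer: $- \frac{26773}{6047} \approx -4.4275$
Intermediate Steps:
$\frac{\left(-17\right) \left(-68\right) - 27929}{48575 - 42528} = \frac{1156 - 27929}{6047} = \left(-26773\right) \frac{1}{6047} = - \frac{26773}{6047}$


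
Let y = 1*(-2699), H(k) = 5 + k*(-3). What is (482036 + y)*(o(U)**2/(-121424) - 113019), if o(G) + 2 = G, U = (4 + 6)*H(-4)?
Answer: -411128761340835/7589 ≈ -5.4174e+10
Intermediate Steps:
H(k) = 5 - 3*k
y = -2699
U = 170 (U = (4 + 6)*(5 - 3*(-4)) = 10*(5 + 12) = 10*17 = 170)
o(G) = -2 + G
(482036 + y)*(o(U)**2/(-121424) - 113019) = (482036 - 2699)*((-2 + 170)**2/(-121424) - 113019) = 479337*(168**2*(-1/121424) - 113019) = 479337*(28224*(-1/121424) - 113019) = 479337*(-1764/7589 - 113019) = 479337*(-857702955/7589) = -411128761340835/7589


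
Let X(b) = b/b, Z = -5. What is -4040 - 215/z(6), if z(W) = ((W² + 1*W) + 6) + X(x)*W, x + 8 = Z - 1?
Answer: -218375/54 ≈ -4044.0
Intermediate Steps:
x = -14 (x = -8 + (-5 - 1) = -8 - 6 = -14)
X(b) = 1
z(W) = 6 + W² + 2*W (z(W) = ((W² + 1*W) + 6) + 1*W = ((W² + W) + 6) + W = ((W + W²) + 6) + W = (6 + W + W²) + W = 6 + W² + 2*W)
-4040 - 215/z(6) = -4040 - 215/(6 + 6² + 2*6) = -4040 - 215/(6 + 36 + 12) = -4040 - 215/54 = -218375/54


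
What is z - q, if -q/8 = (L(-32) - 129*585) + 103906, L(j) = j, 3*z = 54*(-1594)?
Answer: 198580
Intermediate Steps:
z = -28692 (z = (54*(-1594))/3 = (⅓)*(-86076) = -28692)
q = -227272 (q = -8*((-32 - 129*585) + 103906) = -8*((-32 - 75465) + 103906) = -8*(-75497 + 103906) = -8*28409 = -227272)
z - q = -28692 - 1*(-227272) = -28692 + 227272 = 198580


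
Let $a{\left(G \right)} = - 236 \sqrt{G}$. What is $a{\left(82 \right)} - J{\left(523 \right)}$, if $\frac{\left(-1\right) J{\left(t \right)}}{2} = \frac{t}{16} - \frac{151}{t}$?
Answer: $\frac{271113}{4184} - 236 \sqrt{82} \approx -2072.3$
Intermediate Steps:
$J{\left(t \right)} = \frac{302}{t} - \frac{t}{8}$ ($J{\left(t \right)} = - 2 \left(\frac{t}{16} - \frac{151}{t}\right) = - 2 \left(- \frac{151}{t} + \frac{t}{16}\right) = \frac{302}{t} - \frac{t}{8}$)
$a{\left(82 \right)} - J{\left(523 \right)} = - 236 \sqrt{82} - \left(\frac{302}{523} - \frac{523}{8}\right) = - 236 \sqrt{82} - - \frac{271113}{4184} = - 236 \sqrt{82} + \frac{271113}{4184} = \frac{271113}{4184} - 236 \sqrt{82}$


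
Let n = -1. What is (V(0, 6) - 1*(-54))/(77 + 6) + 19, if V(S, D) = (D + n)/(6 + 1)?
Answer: 11422/581 ≈ 19.659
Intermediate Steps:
V(S, D) = -⅐ + D/7 (V(S, D) = (D - 1)/(6 + 1) = (-1 + D)/7 = (-1 + D)*(⅐) = -⅐ + D/7)
(V(0, 6) - 1*(-54))/(77 + 6) + 19 = ((-⅐ + (⅐)*6) - 1*(-54))/(77 + 6) + 19 = ((-⅐ + 6/7) + 54)/83 + 19 = (5/7 + 54)*(1/83) + 19 = (383/7)*(1/83) + 19 = 383/581 + 19 = 11422/581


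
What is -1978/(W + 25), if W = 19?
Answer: -989/22 ≈ -44.955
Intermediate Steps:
-1978/(W + 25) = -1978/(19 + 25) = -1978/44 = -1978*1/44 = -989/22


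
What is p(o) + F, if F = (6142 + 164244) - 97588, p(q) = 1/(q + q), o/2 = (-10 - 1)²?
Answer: 35234233/484 ≈ 72798.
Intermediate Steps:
o = 242 (o = 2*(-10 - 1)² = 2*(-11)² = 2*121 = 242)
p(q) = 1/(2*q)
F = 72798 (F = 170386 - 97588 = 72798)
p(o) + F = (½)/242 + 72798 = (½)*(1/242) + 72798 = 1/484 + 72798 = 35234233/484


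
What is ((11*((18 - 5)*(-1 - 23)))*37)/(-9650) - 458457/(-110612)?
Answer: 9235032129/533702900 ≈ 17.304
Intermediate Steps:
((11*((18 - 5)*(-1 - 23)))*37)/(-9650) - 458457/(-110612) = ((11*(13*(-24)))*37)*(-1/9650) - 458457*(-1/110612) = ((11*(-312))*37)*(-1/9650) + 458457/110612 = -3432*37*(-1/9650) + 458457/110612 = -126984*(-1/9650) + 458457/110612 = 63492/4825 + 458457/110612 = 9235032129/533702900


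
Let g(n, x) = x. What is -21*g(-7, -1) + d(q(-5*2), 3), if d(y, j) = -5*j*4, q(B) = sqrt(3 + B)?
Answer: -39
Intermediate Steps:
d(y, j) = -20*j
-21*g(-7, -1) + d(q(-5*2), 3) = -21*(-1) - 20*3 = 21 - 60 = -39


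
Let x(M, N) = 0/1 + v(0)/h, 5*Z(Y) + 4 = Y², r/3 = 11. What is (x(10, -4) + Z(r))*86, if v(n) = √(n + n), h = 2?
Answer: 18662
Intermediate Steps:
r = 33 (r = 3*11 = 33)
v(n) = √2*√n (v(n) = √(2*n) = √2*√n)
Z(Y) = -⅘ + Y²/5
x(M, N) = 0 (x(M, N) = 0/1 + (√2*√0)/2 = 0*1 + (√2*0)*(½) = 0 + 0*(½) = 0 + 0 = 0)
(x(10, -4) + Z(r))*86 = (0 + (-⅘ + (⅕)*33²))*86 = (0 + (-⅘ + (⅕)*1089))*86 = (0 + (-⅘ + 1089/5))*86 = (0 + 217)*86 = 217*86 = 18662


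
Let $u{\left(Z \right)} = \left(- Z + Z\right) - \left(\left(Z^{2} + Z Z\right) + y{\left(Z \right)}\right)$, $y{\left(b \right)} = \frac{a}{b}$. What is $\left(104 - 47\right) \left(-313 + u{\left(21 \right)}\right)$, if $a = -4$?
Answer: $- \frac{476729}{7} \approx -68104.0$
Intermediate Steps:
$y{\left(b \right)} = - \frac{4}{b}$
$u{\left(Z \right)} = - 2 Z^{2} + \frac{4}{Z}$ ($u{\left(Z \right)} = \left(- Z + Z\right) - \left(\left(Z^{2} + Z Z\right) - \frac{4}{Z}\right) = 0 - \left(\left(Z^{2} + Z^{2}\right) - \frac{4}{Z}\right) = 0 - \left(2 Z^{2} - \frac{4}{Z}\right) = 0 - \left(- \frac{4}{Z} + 2 Z^{2}\right) = - 2 Z^{2} + \frac{4}{Z}$)
$\left(104 - 47\right) \left(-313 + u{\left(21 \right)}\right) = \left(104 - 47\right) \left(-313 + \frac{2 \left(2 - 21^{3}\right)}{21}\right) = 57 \left(-313 + 2 \cdot \frac{1}{21} \left(2 - 9261\right)\right) = 57 \left(-313 + 2 \cdot \frac{1}{21} \left(-9259\right)\right) = 57 \left(-313 - \frac{18518}{21}\right) = 57 \left(- \frac{25091}{21}\right) = - \frac{476729}{7}$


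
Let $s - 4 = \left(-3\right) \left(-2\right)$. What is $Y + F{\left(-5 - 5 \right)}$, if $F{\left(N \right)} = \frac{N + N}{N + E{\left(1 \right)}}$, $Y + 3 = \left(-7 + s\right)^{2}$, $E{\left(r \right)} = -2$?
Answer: $\frac{23}{3} \approx 7.6667$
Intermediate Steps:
$s = 10$ ($s = 4 - -6 = 4 + 6 = 10$)
$Y = 6$ ($Y = -3 + \left(-7 + 10\right)^{2} = -3 + 3^{2} = -3 + 9 = 6$)
$F{\left(N \right)} = \frac{2 N}{-2 + N}$ ($F{\left(N \right)} = \frac{N + N}{N - 2} = \frac{2 N}{-2 + N}$)
$Y + F{\left(-5 - 5 \right)} = 6 + \frac{2 \left(-5 - 5\right)}{-2 - 10} = 6 + 2 \left(-10\right) \frac{1}{-2 - 10} = 6 + 2 \left(-10\right) \frac{1}{-12} = 6 + 2 \left(-10\right) \left(- \frac{1}{12}\right) = 6 + \frac{5}{3} = \frac{23}{3}$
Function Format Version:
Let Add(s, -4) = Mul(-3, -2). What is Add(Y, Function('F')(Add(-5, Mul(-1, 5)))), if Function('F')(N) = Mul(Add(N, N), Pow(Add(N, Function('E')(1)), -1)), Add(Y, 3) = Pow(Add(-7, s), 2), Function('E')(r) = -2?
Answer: Rational(23, 3) ≈ 7.6667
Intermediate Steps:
s = 10 (s = Add(4, Mul(-3, -2)) = Add(4, 6) = 10)
Y = 6 (Y = Add(-3, Pow(Add(-7, 10), 2)) = Add(-3, Pow(3, 2)) = Add(-3, 9) = 6)
Function('F')(N) = Mul(2, N, Pow(Add(-2, N), -1)) (Function('F')(N) = Mul(Add(N, N), Pow(Add(N, -2), -1)) = Mul(Mul(2, N), Pow(Add(-2, N), -1)) = Mul(2, N, Pow(Add(-2, N), -1)))
Add(Y, Function('F')(Add(-5, Mul(-1, 5)))) = Add(6, Mul(2, Add(-5, Mul(-1, 5)), Pow(Add(-2, Add(-5, Mul(-1, 5))), -1))) = Add(6, Mul(2, Add(-5, -5), Pow(Add(-2, Add(-5, -5)), -1))) = Add(6, Mul(2, -10, Pow(Add(-2, -10), -1))) = Add(6, Mul(2, -10, Pow(-12, -1))) = Add(6, Mul(2, -10, Rational(-1, 12))) = Add(6, Rational(5, 3)) = Rational(23, 3)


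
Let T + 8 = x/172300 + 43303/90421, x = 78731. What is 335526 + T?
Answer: 5227230111382051/15579538300 ≈ 3.3552e+5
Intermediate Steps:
T = -110056263749/15579538300 (T = -8 + (78731/172300 + 43303/90421) = -8 + 14580042651/15579538300 = -110056263749/15579538300 ≈ -7.0642)
335526 + T = 335526 - 110056263749/15579538300 = 5227230111382051/15579538300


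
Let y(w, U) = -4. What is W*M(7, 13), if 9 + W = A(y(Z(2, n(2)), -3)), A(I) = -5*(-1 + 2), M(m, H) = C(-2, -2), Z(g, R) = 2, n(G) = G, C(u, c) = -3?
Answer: 42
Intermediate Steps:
M(m, H) = -3
A(I) = -5 (A(I) = -5*1 = -5)
W = -14 (W = -9 - 5 = -14)
W*M(7, 13) = -14*(-3) = 42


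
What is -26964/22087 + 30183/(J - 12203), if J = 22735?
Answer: 382667073/232620284 ≈ 1.6450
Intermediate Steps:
-26964/22087 + 30183/(J - 12203) = -26964/22087 + 30183/(22735 - 12203) = -26964*1/22087 + 30183/10532 = -26964/22087 + 30183*(1/10532) = -26964/22087 + 30183/10532 = 382667073/232620284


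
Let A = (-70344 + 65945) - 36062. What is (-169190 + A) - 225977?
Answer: -435628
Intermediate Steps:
A = -40461 (A = -4399 - 36062 = -40461)
(-169190 + A) - 225977 = (-169190 - 40461) - 225977 = -209651 - 225977 = -435628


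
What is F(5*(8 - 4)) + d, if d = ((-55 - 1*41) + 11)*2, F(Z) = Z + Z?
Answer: -130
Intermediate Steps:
F(Z) = 2*Z
d = -170 (d = ((-55 - 41) + 11)*2 = (-96 + 11)*2 = -85*2 = -170)
F(5*(8 - 4)) + d = 2*(5*(8 - 4)) - 170 = 2*(5*4) - 170 = 2*20 - 170 = 40 - 170 = -130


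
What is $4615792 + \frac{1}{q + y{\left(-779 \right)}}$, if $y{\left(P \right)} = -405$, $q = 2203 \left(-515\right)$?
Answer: $\frac{5238693130399}{1134950} \approx 4.6158 \cdot 10^{6}$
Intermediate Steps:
$q = -1134545$
$4615792 + \frac{1}{q + y{\left(-779 \right)}} = 4615792 + \frac{1}{-1134545 - 405} = 4615792 + \frac{1}{-1134950} = 4615792 - \frac{1}{1134950} = \frac{5238693130399}{1134950}$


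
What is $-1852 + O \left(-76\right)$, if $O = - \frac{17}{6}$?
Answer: $- \frac{4910}{3} \approx -1636.7$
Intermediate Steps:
$O = - \frac{17}{6}$ ($O = \left(-17\right) \frac{1}{6} = - \frac{17}{6} \approx -2.8333$)
$-1852 + O \left(-76\right) = -1852 - - \frac{646}{3} = -1852 + \frac{646}{3} = - \frac{4910}{3}$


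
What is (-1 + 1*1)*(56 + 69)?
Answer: 0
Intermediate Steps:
(-1 + 1*1)*(56 + 69) = (-1 + 1)*125 = 0*125 = 0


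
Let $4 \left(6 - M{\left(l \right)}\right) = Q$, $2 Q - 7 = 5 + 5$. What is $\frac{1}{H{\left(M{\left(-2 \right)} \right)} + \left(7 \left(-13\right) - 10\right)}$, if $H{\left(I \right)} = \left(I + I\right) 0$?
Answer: $- \frac{1}{101} \approx -0.009901$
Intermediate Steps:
$Q = \frac{17}{2}$ ($Q = \frac{7}{2} + \frac{5 + 5}{2} = \frac{7}{2} + \frac{1}{2} \cdot 10 = \frac{7}{2} + 5 = \frac{17}{2} \approx 8.5$)
$M{\left(l \right)} = \frac{31}{8}$ ($M{\left(l \right)} = 6 - \frac{17}{8} = \frac{31}{8}$)
$H{\left(I \right)} = 0$ ($H{\left(I \right)} = 2 I 0 = 0$)
$\frac{1}{H{\left(M{\left(-2 \right)} \right)} + \left(7 \left(-13\right) - 10\right)} = \frac{1}{0 + \left(7 \left(-13\right) - 10\right)} = \frac{1}{0 - 101} = \frac{1}{-101} = - \frac{1}{101}$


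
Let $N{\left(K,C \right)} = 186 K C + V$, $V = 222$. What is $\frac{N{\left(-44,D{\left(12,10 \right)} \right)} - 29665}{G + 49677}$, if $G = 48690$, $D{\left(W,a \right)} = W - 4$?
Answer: $- \frac{94915}{98367} \approx -0.96491$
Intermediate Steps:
$D{\left(W,a \right)} = -4 + W$ ($D{\left(W,a \right)} = W - 4 = -4 + W$)
$N{\left(K,C \right)} = 222 + 186 C K$ ($N{\left(K,C \right)} = 186 K C + 222 = 186 C K + 222 = 222 + 186 C K$)
$\frac{N{\left(-44,D{\left(12,10 \right)} \right)} - 29665}{G + 49677} = \frac{\left(222 + 186 \left(-4 + 12\right) \left(-44\right)\right) - 29665}{48690 + 49677} = \frac{\left(222 + 186 \cdot 8 \left(-44\right)\right) - 29665}{98367} = \left(\left(222 - 65472\right) - 29665\right) \frac{1}{98367} = \left(-65250 - 29665\right) \frac{1}{98367} = \left(-94915\right) \frac{1}{98367} = - \frac{94915}{98367}$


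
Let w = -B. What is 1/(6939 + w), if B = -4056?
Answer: 1/10995 ≈ 9.0950e-5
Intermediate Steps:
w = 4056 (w = -1*(-4056) = 4056)
1/(6939 + w) = 1/(6939 + 4056) = 1/10995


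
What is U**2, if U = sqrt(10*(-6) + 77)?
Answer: 17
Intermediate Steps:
U = sqrt(17) (U = sqrt(-60 + 77) = sqrt(17) ≈ 4.1231)
U**2 = (sqrt(17))**2 = 17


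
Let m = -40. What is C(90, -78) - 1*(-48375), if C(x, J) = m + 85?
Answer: 48420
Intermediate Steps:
C(x, J) = 45 (C(x, J) = -40 + 85 = 45)
C(90, -78) - 1*(-48375) = 45 - 1*(-48375) = 45 + 48375 = 48420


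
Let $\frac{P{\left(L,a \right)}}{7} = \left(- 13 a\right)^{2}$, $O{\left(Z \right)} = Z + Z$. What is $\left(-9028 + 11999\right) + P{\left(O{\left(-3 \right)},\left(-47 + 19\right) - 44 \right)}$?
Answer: $6135643$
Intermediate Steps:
$O{\left(Z \right)} = 2 Z$
$P{\left(L,a \right)} = 1183 a^{2}$ ($P{\left(L,a \right)} = 7 \left(- 13 a\right)^{2} = 7 \cdot 169 a^{2} = 1183 a^{2}$)
$\left(-9028 + 11999\right) + P{\left(O{\left(-3 \right)},\left(-47 + 19\right) - 44 \right)} = \left(-9028 + 11999\right) + 1183 \left(\left(-47 + 19\right) - 44\right)^{2} = 2971 + 1183 \left(-28 - 44\right)^{2} = 2971 + 1183 \left(-72\right)^{2} = 2971 + 1183 \cdot 5184 = 2971 + 6132672 = 6135643$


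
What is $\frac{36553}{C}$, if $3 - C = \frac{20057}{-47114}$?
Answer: $\frac{1722158042}{161399} \approx 10670.0$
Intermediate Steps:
$C = \frac{161399}{47114}$ ($C = 3 - \frac{20057}{-47114} = 3 - 20057 \left(- \frac{1}{47114}\right) = 3 - - \frac{20057}{47114} = 3 + \frac{20057}{47114} = \frac{161399}{47114} \approx 3.4257$)
$\frac{36553}{C} = \frac{36553}{\frac{161399}{47114}} = 36553 \cdot \frac{47114}{161399} = \frac{1722158042}{161399}$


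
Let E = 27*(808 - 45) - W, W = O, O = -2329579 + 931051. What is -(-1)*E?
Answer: 1419129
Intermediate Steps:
O = -1398528
W = -1398528
E = 1419129 (E = 27*(808 - 45) - 1*(-1398528) = 27*763 + 1398528 = 20601 + 1398528 = 1419129)
-(-1)*E = -(-1)*1419129 = -1*(-1419129) = 1419129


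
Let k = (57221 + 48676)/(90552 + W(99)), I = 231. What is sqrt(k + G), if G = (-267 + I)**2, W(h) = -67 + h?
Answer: sqrt(15745369974)/3484 ≈ 36.016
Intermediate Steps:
G = 1296 (G = (-267 + 231)**2 = (-36)**2 = 1296)
k = 105897/90584 (k = (57221 + 48676)/(90552 + (-67 + 99)) = 105897/(90552 + 32) = 105897/90584 ≈ 1.1690)
sqrt(k + G) = sqrt(105897/90584 + 1296) = sqrt(117502761/90584) = sqrt(15745369974)/3484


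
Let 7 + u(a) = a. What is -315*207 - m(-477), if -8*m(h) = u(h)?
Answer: -130531/2 ≈ -65266.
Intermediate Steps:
u(a) = -7 + a
m(h) = 7/8 - h/8 (m(h) = -(-7 + h)/8 = 7/8 - h/8)
-315*207 - m(-477) = -315*207 - (7/8 - ⅛*(-477)) = -65205 - (7/8 + 477/8) = -65205 - 1*121/2 = -65205 - 121/2 = -130531/2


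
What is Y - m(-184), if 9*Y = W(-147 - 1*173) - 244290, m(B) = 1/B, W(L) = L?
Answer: -45008231/1656 ≈ -27179.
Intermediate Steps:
Y = -244610/9 (Y = ((-147 - 1*173) - 244290)/9 = ((-147 - 173) - 244290)/9 = (-320 - 244290)/9 = (⅑)*(-244610) = -244610/9 ≈ -27179.)
Y - m(-184) = -244610/9 - 1/(-184) = -244610/9 - 1*(-1/184) = -244610/9 + 1/184 = -45008231/1656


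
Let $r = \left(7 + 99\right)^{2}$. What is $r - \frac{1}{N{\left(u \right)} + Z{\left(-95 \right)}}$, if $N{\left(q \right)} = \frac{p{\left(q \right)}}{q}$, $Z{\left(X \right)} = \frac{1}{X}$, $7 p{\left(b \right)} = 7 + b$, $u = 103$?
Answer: $\frac{109246549}{9729} \approx 11229.0$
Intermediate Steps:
$p{\left(b \right)} = 1 + \frac{b}{7}$ ($p{\left(b \right)} = \frac{7 + b}{7} = 1 + \frac{b}{7}$)
$N{\left(q \right)} = \frac{1 + \frac{q}{7}}{q}$
$r = 11236$ ($r = 106^{2} = 11236$)
$r - \frac{1}{N{\left(u \right)} + Z{\left(-95 \right)}} = 11236 - \frac{1}{\frac{7 + 103}{7 \cdot 103} + \frac{1}{-95}} = 11236 - \frac{1}{\frac{1}{7} \cdot \frac{1}{103} \cdot 110 - \frac{1}{95}} = 11236 - \frac{1}{\frac{110}{721} - \frac{1}{95}} = 11236 - \frac{1}{\frac{9729}{68495}} = 11236 - \frac{68495}{9729} = \frac{109246549}{9729}$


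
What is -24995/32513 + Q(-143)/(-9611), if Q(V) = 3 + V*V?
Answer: -905182821/312482443 ≈ -2.8967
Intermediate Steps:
Q(V) = 3 + V**2
-24995/32513 + Q(-143)/(-9611) = -24995/32513 + (3 + (-143)**2)/(-9611) = -24995*1/32513 + (3 + 20449)*(-1/9611) = -24995/32513 + 20452*(-1/9611) = -24995/32513 - 20452/9611 = -905182821/312482443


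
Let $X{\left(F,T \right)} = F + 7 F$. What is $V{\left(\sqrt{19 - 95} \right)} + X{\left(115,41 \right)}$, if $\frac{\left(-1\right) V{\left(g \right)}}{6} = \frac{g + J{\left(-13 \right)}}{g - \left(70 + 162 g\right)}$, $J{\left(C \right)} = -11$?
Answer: $\frac{9270271}{10076} + \frac{789 i \sqrt{19}}{70532} \approx 920.04 + 0.04876 i$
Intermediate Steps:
$X{\left(F,T \right)} = 8 F$
$V{\left(g \right)} = - \frac{6 \left(-11 + g\right)}{-70 - 161 g}$ ($V{\left(g \right)} = - 6 \frac{g - 11}{g - \left(70 + 162 g\right)} = - 6 \frac{-11 + g}{g - \left(70 + 162 g\right)} = - 6 \frac{-11 + g}{-70 - 161 g} = - \frac{6 \left(-11 + g\right)}{-70 - 161 g}$)
$V{\left(\sqrt{19 - 95} \right)} + X{\left(115,41 \right)} = \frac{6 \left(-11 + \sqrt{19 - 95}\right)}{7 \left(10 + 23 \sqrt{19 - 95}\right)} + 8 \cdot 115 = \frac{6 \left(-11 + \sqrt{-76}\right)}{7 \left(10 + 23 \sqrt{-76}\right)} + 920 = \frac{6 \left(-11 + 2 i \sqrt{19}\right)}{7 \left(10 + 23 \cdot 2 i \sqrt{19}\right)} + 920 = \frac{6 \left(-11 + 2 i \sqrt{19}\right)}{7 \left(10 + 46 i \sqrt{19}\right)} + 920 = 920 + \frac{6 \left(-11 + 2 i \sqrt{19}\right)}{7 \left(10 + 46 i \sqrt{19}\right)}$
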